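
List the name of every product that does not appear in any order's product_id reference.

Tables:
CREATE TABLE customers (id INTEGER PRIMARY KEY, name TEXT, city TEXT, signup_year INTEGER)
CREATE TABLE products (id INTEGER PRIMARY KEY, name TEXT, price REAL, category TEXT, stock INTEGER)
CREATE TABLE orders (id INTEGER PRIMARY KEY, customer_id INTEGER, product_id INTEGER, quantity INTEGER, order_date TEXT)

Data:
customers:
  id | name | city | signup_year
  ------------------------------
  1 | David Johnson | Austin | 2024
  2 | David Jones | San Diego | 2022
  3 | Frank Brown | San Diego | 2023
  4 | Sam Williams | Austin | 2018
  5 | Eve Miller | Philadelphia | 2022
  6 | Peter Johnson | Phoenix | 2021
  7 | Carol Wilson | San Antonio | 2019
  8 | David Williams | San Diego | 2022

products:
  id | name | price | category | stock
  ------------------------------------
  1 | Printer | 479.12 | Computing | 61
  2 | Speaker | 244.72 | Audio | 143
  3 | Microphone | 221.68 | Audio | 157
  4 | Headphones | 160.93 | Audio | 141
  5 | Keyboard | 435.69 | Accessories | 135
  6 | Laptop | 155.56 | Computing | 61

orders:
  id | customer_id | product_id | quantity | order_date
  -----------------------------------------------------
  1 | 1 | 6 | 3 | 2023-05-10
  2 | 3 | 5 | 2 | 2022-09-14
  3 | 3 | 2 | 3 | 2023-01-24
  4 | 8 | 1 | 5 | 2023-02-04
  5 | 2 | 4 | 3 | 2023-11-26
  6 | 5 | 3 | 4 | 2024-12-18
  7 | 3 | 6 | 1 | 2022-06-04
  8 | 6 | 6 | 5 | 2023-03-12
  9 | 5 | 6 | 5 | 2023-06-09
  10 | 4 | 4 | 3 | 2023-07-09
SELECT p.name FROM products p LEFT JOIN orders c ON c.product_id = p.id WHERE c.id IS NULL

Execution result:
(no rows)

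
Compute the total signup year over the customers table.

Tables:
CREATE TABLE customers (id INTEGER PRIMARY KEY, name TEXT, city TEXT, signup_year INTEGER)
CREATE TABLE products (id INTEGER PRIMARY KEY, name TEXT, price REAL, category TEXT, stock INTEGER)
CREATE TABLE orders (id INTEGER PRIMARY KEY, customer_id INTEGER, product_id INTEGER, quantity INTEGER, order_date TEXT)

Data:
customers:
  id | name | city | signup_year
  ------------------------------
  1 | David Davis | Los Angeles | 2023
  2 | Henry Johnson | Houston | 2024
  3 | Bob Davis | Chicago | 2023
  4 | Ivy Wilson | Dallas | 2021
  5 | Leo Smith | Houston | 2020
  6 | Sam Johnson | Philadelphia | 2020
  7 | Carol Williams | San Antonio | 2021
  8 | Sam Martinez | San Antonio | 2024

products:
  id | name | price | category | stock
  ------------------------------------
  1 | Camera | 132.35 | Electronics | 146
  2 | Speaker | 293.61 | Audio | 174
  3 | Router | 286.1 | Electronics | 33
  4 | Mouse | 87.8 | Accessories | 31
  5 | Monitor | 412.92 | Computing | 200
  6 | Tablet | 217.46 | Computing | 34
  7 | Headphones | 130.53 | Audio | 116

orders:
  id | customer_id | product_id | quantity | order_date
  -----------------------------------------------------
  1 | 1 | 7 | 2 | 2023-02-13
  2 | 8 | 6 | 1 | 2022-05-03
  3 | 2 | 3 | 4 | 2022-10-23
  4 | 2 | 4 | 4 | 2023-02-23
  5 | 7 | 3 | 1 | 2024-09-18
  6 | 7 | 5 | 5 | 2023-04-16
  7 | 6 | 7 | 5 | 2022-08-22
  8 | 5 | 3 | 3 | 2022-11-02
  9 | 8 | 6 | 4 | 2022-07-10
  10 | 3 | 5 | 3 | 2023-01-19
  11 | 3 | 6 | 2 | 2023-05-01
SELECT SUM(signup_year) FROM customers

Execution result:
16176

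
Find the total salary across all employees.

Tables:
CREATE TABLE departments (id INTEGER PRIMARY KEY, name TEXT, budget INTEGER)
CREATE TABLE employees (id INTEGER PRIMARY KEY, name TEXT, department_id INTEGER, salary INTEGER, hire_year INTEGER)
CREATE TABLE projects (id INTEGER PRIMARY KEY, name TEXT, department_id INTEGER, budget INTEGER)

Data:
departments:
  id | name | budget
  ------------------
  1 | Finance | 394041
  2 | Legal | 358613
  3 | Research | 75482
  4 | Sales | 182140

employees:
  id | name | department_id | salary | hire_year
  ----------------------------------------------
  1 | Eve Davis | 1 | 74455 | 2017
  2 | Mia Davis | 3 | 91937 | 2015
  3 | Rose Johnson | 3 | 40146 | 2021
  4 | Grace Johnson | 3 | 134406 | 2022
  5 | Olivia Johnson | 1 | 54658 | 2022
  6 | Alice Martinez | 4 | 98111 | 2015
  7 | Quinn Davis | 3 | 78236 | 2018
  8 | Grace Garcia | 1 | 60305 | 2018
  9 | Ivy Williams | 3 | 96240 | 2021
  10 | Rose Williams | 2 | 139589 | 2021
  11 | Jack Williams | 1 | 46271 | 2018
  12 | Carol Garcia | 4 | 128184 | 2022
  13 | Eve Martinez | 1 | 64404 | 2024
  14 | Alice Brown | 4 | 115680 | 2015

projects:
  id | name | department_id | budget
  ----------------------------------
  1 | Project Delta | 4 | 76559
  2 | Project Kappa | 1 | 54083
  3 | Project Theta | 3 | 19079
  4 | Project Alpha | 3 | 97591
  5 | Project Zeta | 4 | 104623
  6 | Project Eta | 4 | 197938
SELECT SUM(salary) FROM employees

Execution result:
1222622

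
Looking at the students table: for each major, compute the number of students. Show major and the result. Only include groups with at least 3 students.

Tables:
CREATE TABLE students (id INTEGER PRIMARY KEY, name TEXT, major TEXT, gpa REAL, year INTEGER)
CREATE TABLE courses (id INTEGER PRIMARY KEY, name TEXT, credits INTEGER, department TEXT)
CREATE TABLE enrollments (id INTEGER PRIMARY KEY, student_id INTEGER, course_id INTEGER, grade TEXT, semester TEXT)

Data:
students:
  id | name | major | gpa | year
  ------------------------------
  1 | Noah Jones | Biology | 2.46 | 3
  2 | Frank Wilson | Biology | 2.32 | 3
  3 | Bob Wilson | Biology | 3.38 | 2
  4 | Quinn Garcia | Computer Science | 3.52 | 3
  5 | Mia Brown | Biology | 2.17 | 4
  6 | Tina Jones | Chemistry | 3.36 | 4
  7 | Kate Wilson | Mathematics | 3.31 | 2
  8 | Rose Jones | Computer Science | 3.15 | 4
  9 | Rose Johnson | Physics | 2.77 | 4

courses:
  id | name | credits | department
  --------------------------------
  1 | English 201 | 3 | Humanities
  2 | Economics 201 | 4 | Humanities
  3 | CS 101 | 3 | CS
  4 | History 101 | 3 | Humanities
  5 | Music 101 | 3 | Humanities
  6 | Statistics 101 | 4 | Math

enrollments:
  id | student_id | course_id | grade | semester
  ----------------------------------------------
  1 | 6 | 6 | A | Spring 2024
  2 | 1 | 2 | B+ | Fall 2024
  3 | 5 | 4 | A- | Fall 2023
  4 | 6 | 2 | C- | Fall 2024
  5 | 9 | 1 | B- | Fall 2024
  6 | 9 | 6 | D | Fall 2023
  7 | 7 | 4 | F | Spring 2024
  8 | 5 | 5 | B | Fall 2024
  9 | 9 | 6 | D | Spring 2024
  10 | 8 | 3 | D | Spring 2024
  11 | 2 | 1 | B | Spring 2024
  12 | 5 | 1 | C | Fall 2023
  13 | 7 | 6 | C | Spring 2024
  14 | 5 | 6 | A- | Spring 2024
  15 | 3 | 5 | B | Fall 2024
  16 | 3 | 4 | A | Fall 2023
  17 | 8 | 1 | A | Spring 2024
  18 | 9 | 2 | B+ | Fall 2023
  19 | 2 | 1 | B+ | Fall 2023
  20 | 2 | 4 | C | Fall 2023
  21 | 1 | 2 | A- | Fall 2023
SELECT major, COUNT(*) AS n FROM students GROUP BY major HAVING COUNT(*) >= 3

Execution result:
major | n
Biology | 4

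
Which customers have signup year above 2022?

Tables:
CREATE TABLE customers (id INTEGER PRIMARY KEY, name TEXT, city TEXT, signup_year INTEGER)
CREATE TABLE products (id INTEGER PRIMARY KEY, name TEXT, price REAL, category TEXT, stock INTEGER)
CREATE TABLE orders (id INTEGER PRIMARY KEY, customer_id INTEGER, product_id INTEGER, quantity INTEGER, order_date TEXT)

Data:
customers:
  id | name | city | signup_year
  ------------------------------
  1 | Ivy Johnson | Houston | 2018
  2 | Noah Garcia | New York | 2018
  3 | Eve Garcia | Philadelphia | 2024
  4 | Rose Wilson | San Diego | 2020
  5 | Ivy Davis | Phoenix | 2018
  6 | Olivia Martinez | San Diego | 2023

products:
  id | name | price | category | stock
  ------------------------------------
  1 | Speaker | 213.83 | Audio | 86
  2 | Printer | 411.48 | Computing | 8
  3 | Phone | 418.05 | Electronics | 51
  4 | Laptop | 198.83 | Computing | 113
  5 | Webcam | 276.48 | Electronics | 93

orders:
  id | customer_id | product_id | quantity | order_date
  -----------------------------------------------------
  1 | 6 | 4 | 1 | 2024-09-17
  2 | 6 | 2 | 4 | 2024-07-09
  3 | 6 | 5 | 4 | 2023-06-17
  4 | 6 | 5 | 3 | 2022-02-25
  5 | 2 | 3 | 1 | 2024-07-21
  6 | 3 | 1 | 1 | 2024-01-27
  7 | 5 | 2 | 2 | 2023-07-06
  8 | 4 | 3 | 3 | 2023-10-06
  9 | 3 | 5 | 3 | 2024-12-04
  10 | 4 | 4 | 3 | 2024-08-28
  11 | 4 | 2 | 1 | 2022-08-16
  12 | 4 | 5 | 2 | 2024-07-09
SELECT name, signup_year FROM customers WHERE signup_year > 2022

Execution result:
name | signup_year
Eve Garcia | 2024
Olivia Martinez | 2023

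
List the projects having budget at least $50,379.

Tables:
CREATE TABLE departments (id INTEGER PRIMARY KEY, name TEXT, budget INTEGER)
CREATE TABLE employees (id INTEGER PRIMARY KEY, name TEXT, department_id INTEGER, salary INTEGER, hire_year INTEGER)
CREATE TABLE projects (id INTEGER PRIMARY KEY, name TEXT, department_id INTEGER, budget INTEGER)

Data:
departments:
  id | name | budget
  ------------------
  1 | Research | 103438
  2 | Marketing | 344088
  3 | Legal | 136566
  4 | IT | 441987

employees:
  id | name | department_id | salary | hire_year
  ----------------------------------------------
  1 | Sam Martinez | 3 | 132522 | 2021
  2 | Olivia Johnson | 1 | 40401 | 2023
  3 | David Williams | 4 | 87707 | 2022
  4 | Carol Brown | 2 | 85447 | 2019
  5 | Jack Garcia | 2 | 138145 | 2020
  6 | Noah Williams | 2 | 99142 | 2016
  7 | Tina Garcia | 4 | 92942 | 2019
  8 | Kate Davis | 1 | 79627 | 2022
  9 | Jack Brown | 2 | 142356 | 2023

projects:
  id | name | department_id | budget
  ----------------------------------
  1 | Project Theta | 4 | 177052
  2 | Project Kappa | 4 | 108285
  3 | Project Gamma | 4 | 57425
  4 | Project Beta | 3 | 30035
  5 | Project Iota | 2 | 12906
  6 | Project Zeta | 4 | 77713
SELECT name, budget FROM projects WHERE budget >= 50379

Execution result:
name | budget
Project Theta | 177052
Project Kappa | 108285
Project Gamma | 57425
Project Zeta | 77713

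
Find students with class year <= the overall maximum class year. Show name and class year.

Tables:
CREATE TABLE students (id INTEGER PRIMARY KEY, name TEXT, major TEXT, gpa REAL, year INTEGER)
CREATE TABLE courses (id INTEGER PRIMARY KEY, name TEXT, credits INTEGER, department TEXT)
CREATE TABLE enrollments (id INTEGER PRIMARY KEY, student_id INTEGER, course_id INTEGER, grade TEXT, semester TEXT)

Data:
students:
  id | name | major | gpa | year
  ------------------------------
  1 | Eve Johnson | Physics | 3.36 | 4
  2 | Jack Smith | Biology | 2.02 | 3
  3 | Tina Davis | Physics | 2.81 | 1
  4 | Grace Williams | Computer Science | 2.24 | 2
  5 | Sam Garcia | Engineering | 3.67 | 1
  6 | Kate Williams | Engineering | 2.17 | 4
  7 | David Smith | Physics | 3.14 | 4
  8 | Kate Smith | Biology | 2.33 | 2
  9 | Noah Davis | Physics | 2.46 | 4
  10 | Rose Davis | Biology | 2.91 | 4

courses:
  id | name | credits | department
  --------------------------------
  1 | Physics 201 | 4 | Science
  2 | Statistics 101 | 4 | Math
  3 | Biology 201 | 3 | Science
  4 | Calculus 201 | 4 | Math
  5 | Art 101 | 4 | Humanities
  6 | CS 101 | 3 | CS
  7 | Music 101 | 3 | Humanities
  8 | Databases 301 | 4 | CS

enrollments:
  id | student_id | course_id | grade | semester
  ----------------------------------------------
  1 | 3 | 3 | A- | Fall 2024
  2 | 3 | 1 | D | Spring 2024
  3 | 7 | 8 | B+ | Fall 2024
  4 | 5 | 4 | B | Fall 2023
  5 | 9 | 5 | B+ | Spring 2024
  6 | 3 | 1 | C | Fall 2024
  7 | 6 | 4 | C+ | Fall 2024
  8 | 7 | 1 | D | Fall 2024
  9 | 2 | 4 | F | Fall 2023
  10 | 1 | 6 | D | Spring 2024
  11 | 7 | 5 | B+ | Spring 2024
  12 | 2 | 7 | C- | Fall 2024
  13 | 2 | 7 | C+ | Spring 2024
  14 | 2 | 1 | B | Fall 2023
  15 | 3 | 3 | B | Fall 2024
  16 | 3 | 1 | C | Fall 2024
SELECT name, year FROM students WHERE year <= (SELECT MAX(year) FROM students)

Execution result:
name | year
Eve Johnson | 4
Jack Smith | 3
Tina Davis | 1
Grace Williams | 2
Sam Garcia | 1
Kate Williams | 4
David Smith | 4
Kate Smith | 2
Noah Davis | 4
Rose Davis | 4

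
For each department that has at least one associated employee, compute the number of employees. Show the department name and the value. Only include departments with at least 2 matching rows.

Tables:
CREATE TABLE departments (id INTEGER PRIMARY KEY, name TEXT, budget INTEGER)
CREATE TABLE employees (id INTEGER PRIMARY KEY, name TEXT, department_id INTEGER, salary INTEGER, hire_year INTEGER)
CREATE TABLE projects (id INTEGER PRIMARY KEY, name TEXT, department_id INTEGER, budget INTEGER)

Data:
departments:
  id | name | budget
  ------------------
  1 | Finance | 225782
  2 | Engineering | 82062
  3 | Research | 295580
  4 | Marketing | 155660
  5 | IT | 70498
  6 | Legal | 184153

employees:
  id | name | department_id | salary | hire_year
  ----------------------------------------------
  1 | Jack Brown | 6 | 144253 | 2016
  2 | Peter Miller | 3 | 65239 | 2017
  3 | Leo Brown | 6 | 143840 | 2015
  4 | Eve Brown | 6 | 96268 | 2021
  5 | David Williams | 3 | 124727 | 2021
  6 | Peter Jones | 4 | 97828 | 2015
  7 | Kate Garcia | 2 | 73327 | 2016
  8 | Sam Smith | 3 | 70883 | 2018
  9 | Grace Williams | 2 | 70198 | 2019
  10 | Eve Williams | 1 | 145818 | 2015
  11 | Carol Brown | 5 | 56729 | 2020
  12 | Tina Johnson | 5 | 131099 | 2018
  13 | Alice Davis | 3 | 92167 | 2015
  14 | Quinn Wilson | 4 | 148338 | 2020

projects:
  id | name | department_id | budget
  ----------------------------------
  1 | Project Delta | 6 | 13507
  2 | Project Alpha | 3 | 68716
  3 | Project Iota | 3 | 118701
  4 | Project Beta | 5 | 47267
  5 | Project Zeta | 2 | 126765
SELECT p.name, COUNT(*) AS n FROM employees c JOIN departments p ON c.department_id = p.id GROUP BY p.id, p.name HAVING COUNT(*) >= 2

Execution result:
name | n
Engineering | 2
Research | 4
Marketing | 2
IT | 2
Legal | 3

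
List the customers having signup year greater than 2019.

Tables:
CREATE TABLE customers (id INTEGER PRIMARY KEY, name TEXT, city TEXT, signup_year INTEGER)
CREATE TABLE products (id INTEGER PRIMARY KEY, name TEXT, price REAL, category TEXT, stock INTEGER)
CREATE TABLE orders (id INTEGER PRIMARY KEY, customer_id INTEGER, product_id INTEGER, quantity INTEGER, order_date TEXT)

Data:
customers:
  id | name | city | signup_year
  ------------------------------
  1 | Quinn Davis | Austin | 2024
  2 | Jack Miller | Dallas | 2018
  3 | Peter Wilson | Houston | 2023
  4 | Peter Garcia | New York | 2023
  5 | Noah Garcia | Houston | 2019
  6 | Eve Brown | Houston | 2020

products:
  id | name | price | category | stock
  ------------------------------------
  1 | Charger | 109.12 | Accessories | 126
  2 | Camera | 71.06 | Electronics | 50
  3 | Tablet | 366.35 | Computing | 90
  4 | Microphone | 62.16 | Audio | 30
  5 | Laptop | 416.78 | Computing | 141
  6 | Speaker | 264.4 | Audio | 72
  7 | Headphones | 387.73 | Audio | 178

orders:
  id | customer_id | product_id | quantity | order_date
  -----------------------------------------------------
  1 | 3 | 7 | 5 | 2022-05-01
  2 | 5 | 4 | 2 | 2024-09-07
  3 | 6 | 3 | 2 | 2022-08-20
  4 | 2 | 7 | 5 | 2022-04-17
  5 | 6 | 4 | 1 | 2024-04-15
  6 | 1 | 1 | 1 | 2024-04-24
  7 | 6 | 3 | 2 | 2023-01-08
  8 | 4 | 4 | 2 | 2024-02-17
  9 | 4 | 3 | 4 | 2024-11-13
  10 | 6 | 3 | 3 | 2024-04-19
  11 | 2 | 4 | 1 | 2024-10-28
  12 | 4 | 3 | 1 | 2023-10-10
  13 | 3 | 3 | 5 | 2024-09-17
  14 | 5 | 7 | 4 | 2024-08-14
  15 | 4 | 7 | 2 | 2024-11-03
SELECT name, signup_year FROM customers WHERE signup_year > 2019

Execution result:
name | signup_year
Quinn Davis | 2024
Peter Wilson | 2023
Peter Garcia | 2023
Eve Brown | 2020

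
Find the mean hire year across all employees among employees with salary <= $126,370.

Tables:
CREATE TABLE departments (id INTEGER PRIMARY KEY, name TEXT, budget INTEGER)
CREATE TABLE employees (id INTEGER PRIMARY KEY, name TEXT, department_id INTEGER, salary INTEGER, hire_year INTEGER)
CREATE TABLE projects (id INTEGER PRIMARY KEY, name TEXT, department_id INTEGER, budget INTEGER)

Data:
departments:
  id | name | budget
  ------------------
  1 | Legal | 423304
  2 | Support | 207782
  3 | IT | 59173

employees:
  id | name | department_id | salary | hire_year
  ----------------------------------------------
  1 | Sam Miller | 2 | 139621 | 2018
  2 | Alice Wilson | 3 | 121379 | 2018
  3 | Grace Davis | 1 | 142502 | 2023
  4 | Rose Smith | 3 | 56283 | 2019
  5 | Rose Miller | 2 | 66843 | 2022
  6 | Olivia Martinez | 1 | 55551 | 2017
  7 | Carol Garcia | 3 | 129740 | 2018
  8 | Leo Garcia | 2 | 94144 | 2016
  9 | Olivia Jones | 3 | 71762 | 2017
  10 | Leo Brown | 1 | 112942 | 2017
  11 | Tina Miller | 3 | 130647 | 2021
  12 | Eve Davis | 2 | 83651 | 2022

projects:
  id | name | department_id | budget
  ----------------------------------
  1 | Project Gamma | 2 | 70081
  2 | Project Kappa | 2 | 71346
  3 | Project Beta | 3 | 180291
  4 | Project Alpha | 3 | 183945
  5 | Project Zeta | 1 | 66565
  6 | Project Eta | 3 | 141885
SELECT AVG(hire_year) FROM employees WHERE salary <= 126370

Execution result:
2018.50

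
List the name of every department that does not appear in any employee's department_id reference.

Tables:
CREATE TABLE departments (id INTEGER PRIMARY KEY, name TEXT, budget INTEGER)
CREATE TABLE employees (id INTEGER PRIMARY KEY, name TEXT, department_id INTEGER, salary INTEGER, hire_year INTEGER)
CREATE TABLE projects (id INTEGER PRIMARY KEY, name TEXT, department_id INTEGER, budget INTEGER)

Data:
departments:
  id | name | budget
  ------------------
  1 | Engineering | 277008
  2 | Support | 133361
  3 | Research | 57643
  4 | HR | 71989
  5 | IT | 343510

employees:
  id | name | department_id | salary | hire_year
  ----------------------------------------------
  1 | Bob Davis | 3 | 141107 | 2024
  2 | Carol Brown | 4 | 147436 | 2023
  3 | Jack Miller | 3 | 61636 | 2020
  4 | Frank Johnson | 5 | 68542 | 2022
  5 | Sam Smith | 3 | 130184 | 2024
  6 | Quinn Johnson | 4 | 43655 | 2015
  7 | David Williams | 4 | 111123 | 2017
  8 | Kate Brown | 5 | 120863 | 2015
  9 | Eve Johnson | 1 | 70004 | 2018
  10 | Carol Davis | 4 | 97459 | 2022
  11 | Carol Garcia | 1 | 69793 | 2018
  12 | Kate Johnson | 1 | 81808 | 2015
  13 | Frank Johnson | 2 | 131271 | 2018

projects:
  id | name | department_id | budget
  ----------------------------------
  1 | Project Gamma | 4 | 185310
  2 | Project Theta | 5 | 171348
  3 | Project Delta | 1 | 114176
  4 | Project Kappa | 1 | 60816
SELECT p.name FROM departments p LEFT JOIN employees c ON c.department_id = p.id WHERE c.id IS NULL

Execution result:
(no rows)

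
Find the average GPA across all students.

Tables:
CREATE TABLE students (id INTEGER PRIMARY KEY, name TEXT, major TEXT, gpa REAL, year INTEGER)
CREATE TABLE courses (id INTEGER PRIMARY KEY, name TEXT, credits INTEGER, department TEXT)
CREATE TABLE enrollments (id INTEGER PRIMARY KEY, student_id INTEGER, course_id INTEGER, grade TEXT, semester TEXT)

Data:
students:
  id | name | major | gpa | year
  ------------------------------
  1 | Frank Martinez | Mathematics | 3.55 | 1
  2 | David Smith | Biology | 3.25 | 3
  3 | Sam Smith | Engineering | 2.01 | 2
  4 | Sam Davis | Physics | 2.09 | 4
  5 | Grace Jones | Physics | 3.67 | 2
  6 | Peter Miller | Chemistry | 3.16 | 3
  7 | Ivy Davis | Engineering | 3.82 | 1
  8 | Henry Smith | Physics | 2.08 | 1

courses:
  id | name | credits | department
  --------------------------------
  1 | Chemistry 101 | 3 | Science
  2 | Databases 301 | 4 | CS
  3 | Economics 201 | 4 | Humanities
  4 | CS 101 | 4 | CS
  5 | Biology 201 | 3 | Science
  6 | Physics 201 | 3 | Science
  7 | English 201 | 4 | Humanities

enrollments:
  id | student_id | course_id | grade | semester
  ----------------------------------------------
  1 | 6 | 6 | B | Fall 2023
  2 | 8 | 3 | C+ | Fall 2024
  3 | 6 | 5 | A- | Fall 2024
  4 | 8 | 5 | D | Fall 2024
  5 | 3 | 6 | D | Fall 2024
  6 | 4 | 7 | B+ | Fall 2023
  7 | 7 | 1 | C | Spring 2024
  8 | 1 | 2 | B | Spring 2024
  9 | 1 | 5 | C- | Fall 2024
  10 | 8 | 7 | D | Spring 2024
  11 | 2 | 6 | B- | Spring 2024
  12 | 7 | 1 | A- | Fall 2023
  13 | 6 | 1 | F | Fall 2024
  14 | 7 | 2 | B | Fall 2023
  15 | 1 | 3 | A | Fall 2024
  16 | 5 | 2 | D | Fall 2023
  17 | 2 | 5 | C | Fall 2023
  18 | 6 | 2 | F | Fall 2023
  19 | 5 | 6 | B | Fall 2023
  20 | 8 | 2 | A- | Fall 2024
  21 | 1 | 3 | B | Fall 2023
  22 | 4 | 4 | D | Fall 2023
SELECT AVG(gpa) FROM students

Execution result:
2.95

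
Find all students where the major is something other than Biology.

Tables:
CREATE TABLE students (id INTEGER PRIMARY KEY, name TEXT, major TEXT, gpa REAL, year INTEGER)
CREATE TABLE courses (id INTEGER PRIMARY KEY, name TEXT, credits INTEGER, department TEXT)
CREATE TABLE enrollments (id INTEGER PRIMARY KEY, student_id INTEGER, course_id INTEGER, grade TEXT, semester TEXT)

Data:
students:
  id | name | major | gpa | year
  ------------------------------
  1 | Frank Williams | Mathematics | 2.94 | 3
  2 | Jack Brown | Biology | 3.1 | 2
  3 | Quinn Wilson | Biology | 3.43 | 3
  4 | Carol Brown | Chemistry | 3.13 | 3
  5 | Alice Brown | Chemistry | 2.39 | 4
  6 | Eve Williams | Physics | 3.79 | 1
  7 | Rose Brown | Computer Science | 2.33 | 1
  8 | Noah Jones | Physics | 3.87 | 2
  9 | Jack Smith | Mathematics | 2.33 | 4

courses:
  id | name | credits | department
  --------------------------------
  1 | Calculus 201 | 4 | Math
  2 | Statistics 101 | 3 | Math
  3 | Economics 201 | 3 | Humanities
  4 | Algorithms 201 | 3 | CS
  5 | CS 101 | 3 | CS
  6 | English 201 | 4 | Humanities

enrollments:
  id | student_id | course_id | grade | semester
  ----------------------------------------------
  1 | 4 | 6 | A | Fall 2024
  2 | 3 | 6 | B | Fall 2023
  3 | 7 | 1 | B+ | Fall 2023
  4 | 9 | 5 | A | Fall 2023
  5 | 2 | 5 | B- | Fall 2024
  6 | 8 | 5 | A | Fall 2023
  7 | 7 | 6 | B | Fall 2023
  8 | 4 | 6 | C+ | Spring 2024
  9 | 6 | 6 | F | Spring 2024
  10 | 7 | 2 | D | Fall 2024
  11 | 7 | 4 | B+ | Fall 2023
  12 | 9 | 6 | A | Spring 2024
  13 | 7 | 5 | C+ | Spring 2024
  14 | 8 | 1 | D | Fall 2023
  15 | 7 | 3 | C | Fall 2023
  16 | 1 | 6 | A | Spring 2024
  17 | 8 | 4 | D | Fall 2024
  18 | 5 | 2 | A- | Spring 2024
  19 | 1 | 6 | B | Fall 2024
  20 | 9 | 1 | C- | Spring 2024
SELECT name, major FROM students WHERE major <> 'Biology'

Execution result:
name | major
Frank Williams | Mathematics
Carol Brown | Chemistry
Alice Brown | Chemistry
Eve Williams | Physics
Rose Brown | Computer Science
Noah Jones | Physics
Jack Smith | Mathematics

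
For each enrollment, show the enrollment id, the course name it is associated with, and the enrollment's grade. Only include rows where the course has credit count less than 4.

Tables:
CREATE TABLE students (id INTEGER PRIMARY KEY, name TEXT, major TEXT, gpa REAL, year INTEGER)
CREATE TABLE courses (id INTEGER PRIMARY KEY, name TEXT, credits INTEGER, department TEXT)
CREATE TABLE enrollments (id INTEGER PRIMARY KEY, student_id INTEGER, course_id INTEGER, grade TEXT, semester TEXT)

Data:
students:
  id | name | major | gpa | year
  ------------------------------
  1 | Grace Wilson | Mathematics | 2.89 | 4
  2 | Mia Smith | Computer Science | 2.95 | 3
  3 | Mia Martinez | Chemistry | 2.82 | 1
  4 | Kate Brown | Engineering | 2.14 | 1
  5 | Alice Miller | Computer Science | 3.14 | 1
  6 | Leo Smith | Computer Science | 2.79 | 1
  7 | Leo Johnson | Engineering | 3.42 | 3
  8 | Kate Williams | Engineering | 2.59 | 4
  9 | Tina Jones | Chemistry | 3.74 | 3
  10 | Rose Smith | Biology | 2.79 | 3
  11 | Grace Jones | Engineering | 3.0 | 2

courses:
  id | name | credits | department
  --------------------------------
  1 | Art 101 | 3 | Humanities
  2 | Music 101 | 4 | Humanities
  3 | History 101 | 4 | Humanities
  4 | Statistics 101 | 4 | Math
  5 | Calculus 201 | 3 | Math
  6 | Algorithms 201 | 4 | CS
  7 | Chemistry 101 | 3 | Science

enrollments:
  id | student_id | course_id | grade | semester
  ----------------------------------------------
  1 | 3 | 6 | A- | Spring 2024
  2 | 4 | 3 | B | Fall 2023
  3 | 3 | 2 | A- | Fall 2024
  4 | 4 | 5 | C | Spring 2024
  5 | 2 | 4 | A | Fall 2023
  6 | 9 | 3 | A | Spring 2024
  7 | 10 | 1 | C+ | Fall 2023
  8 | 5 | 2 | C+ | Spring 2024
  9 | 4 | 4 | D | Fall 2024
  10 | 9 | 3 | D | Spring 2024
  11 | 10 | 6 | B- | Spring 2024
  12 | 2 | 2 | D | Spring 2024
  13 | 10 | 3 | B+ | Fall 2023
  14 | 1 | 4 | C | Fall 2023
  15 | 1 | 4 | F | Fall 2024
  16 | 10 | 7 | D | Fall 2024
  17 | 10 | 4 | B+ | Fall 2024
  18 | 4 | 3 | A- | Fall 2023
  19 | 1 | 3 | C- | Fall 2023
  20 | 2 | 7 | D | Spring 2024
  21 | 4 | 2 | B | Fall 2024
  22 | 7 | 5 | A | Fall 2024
SELECT c.id, p.name AS course, c.grade FROM enrollments c JOIN courses p ON c.course_id = p.id WHERE p.credits < 4

Execution result:
id | course | grade
4 | Calculus 201 | C
7 | Art 101 | C+
16 | Chemistry 101 | D
20 | Chemistry 101 | D
22 | Calculus 201 | A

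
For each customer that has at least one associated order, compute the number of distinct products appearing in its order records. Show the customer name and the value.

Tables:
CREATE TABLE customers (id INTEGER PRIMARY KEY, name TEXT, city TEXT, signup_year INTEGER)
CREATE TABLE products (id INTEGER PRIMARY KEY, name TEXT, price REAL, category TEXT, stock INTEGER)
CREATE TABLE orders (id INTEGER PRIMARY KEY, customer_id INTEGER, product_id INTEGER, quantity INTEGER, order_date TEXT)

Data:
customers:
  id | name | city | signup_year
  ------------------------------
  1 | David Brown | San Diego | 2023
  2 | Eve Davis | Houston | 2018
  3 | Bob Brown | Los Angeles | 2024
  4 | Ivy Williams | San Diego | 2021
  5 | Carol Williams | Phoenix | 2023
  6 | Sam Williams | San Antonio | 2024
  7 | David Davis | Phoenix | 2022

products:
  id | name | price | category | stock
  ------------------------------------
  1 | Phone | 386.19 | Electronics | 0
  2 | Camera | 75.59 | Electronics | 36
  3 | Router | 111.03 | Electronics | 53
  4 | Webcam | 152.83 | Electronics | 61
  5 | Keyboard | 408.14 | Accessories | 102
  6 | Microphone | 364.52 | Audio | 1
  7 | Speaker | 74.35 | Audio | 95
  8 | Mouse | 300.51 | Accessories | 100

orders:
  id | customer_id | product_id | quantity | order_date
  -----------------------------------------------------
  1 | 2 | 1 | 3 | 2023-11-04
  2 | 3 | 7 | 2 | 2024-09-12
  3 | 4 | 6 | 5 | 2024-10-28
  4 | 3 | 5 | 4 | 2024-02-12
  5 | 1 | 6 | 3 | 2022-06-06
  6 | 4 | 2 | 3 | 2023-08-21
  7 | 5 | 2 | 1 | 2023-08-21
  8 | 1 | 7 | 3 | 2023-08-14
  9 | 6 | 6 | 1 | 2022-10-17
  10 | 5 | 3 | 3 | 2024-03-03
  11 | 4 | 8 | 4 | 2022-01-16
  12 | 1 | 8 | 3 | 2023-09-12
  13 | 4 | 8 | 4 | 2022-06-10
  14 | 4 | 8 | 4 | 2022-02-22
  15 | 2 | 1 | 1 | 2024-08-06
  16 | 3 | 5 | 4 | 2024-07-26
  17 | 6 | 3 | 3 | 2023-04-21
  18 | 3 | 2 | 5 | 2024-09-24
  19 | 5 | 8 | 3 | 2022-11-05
SELECT p.name, COUNT(DISTINCT c.product_id) AS distinct_product_count FROM orders c JOIN customers p ON c.customer_id = p.id GROUP BY p.id, p.name

Execution result:
name | distinct_product_count
David Brown | 3
Eve Davis | 1
Bob Brown | 3
Ivy Williams | 3
Carol Williams | 3
Sam Williams | 2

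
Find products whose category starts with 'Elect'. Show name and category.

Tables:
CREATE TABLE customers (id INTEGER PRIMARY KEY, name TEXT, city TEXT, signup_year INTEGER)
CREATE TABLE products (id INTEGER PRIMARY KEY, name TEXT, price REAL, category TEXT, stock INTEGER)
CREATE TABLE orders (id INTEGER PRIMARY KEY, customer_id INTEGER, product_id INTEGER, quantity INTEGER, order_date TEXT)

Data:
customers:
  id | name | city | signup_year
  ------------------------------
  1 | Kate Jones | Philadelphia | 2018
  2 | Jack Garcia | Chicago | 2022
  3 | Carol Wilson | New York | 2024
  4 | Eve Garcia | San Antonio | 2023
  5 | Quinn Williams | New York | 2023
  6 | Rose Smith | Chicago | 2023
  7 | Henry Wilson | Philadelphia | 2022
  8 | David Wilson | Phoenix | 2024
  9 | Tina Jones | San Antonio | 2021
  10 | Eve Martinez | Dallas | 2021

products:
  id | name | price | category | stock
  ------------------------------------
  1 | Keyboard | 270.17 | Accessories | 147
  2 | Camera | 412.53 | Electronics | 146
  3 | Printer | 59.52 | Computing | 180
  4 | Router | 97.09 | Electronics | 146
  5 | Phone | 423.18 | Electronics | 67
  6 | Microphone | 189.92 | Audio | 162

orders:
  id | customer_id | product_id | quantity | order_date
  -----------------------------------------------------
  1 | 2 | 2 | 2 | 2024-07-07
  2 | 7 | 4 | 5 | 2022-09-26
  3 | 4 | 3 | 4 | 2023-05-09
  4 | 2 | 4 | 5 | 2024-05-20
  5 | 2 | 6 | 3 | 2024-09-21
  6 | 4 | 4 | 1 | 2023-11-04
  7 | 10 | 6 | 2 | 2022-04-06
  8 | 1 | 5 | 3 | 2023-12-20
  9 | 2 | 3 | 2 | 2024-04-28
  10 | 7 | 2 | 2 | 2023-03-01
SELECT name, category FROM products WHERE category LIKE 'Elect%'

Execution result:
name | category
Camera | Electronics
Router | Electronics
Phone | Electronics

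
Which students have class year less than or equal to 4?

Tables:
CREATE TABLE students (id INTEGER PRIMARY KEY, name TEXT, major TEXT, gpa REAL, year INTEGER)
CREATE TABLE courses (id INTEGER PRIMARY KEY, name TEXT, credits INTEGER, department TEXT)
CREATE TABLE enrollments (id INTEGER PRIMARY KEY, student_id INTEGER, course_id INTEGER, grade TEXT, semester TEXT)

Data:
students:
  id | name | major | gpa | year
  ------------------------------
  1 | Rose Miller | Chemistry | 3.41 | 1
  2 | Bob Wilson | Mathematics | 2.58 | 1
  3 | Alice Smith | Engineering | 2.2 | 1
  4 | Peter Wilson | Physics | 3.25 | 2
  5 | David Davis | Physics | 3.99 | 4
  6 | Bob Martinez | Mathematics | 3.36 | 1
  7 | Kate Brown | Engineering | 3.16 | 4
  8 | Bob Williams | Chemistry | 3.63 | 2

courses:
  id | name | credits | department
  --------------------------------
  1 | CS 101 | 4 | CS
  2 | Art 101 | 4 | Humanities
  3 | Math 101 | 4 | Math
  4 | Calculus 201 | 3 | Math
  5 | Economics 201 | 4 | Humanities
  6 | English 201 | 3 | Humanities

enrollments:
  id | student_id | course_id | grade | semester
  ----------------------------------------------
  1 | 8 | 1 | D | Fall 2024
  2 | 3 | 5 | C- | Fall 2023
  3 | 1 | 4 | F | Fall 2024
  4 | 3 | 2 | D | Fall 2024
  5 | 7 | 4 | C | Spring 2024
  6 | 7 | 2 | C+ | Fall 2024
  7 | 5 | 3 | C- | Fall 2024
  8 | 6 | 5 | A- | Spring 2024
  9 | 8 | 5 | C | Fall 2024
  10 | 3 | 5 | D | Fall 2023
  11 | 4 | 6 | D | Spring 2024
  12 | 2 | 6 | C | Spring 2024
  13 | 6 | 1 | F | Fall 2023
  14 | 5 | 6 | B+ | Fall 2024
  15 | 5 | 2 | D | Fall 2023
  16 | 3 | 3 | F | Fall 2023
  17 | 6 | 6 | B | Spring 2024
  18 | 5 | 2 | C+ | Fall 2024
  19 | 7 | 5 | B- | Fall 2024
SELECT name, year FROM students WHERE year <= 4

Execution result:
name | year
Rose Miller | 1
Bob Wilson | 1
Alice Smith | 1
Peter Wilson | 2
David Davis | 4
Bob Martinez | 1
Kate Brown | 4
Bob Williams | 2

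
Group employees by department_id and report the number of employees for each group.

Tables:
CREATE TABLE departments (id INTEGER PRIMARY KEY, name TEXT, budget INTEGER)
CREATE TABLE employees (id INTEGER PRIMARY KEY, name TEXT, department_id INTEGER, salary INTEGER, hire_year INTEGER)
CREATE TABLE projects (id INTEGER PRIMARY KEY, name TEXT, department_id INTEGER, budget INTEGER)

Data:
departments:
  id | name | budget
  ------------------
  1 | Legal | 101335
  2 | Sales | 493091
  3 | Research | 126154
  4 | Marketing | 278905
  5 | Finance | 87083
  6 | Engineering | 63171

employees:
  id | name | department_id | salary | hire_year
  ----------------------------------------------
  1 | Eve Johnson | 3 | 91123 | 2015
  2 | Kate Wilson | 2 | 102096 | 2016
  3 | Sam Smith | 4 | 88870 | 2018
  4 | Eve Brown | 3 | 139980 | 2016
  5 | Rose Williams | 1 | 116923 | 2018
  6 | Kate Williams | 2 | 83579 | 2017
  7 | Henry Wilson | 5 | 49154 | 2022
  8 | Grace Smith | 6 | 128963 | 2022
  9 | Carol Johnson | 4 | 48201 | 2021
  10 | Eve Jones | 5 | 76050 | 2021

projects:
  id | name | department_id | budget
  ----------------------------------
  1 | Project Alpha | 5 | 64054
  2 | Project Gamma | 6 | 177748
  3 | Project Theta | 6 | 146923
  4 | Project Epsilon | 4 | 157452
SELECT department_id, COUNT(*) AS n FROM employees GROUP BY department_id

Execution result:
department_id | n
1 | 1
2 | 2
3 | 2
4 | 2
5 | 2
6 | 1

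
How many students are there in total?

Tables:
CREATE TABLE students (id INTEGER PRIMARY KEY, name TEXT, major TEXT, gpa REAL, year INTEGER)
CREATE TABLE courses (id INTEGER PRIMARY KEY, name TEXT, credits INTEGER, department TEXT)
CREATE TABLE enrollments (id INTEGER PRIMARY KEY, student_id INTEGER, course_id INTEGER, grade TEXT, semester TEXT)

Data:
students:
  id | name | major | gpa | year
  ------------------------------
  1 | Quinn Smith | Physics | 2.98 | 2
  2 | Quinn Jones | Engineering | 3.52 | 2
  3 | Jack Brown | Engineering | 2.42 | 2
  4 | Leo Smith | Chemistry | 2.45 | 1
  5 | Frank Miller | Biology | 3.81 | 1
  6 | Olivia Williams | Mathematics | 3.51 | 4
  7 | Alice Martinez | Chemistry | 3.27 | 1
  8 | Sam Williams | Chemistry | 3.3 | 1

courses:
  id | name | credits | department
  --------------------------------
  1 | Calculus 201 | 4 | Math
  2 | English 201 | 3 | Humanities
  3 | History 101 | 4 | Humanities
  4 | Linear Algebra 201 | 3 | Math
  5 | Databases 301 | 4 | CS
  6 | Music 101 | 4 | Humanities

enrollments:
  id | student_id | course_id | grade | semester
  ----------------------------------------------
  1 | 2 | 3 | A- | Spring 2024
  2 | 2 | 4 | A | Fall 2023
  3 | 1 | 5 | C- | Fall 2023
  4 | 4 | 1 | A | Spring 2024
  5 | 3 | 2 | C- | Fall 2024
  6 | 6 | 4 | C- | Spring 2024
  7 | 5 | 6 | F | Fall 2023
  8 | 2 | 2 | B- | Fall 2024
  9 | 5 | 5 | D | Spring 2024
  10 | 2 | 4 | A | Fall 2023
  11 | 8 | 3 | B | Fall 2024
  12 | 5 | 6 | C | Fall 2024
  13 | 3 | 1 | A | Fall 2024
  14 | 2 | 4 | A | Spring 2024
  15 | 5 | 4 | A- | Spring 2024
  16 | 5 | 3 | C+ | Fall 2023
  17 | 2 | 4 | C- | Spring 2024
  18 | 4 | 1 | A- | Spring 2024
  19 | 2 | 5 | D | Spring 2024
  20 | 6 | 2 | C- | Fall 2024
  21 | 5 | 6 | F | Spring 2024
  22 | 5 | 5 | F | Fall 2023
SELECT COUNT(*) FROM students

Execution result:
8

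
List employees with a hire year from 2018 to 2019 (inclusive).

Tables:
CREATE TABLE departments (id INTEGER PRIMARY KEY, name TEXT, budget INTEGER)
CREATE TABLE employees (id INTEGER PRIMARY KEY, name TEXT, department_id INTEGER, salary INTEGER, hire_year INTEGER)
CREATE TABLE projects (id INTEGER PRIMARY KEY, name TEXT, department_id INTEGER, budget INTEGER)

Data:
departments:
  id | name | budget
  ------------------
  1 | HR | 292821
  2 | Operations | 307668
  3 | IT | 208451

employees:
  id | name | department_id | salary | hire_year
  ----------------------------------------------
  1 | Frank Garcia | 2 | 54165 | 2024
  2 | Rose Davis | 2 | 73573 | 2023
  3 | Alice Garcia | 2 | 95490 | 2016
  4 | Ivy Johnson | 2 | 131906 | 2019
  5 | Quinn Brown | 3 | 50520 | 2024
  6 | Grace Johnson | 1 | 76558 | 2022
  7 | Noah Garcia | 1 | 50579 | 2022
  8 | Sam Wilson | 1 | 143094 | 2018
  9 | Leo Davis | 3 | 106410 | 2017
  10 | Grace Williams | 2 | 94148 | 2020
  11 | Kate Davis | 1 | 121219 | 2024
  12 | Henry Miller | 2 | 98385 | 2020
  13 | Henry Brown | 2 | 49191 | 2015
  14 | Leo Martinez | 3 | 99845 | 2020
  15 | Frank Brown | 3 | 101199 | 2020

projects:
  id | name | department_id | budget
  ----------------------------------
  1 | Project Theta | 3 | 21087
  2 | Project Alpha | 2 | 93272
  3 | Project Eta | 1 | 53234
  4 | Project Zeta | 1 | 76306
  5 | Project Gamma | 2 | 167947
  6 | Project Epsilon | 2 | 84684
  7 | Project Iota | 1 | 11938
SELECT name, hire_year FROM employees WHERE hire_year BETWEEN 2018 AND 2019

Execution result:
name | hire_year
Ivy Johnson | 2019
Sam Wilson | 2018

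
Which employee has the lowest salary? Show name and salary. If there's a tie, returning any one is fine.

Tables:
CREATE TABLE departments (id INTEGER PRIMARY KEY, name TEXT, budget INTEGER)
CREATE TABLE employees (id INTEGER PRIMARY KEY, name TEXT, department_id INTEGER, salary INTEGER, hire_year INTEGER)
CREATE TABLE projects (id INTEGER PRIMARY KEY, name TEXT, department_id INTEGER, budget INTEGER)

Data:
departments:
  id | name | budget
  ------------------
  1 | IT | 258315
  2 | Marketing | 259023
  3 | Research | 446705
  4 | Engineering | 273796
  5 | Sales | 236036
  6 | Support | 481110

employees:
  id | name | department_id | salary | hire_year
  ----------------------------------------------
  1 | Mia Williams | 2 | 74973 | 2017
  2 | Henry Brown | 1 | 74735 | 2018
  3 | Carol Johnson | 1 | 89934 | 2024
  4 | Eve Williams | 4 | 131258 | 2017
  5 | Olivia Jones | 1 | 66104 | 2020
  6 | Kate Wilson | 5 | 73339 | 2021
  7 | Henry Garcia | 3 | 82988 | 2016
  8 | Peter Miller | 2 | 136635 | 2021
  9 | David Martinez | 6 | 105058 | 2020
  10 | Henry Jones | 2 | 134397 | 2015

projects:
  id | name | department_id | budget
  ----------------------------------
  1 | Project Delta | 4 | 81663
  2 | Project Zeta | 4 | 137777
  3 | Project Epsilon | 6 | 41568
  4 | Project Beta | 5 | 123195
SELECT name, salary FROM employees ORDER BY salary ASC LIMIT 1

Execution result:
name | salary
Olivia Jones | 66104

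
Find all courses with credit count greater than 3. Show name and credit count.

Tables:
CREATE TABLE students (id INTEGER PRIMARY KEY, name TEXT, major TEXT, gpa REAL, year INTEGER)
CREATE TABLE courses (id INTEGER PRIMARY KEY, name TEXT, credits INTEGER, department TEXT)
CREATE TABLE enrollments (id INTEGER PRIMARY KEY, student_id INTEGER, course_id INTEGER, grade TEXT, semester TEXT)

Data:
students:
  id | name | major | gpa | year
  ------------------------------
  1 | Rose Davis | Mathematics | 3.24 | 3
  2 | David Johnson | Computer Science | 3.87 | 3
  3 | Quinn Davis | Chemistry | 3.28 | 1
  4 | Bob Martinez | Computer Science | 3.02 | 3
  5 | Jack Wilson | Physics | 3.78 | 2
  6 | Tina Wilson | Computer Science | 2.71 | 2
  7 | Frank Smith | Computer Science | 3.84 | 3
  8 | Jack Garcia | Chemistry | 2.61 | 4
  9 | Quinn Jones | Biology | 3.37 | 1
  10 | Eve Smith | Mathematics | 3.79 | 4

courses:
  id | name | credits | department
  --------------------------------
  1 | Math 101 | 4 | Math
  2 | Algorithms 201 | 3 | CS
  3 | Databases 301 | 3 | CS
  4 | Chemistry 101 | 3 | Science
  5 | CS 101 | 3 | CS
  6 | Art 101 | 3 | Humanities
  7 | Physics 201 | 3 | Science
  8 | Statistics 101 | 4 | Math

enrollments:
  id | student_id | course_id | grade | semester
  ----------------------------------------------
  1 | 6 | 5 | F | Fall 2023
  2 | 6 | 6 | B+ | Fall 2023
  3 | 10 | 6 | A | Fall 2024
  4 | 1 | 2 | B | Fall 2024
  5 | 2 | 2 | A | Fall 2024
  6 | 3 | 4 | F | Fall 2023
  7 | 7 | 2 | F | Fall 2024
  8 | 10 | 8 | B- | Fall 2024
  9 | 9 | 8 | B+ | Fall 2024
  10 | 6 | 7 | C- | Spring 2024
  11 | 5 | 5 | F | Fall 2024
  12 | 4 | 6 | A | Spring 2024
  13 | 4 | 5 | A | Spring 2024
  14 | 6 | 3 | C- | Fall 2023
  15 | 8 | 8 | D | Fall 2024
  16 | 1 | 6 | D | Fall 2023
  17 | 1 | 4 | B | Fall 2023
SELECT name, credits FROM courses WHERE credits > 3

Execution result:
name | credits
Math 101 | 4
Statistics 101 | 4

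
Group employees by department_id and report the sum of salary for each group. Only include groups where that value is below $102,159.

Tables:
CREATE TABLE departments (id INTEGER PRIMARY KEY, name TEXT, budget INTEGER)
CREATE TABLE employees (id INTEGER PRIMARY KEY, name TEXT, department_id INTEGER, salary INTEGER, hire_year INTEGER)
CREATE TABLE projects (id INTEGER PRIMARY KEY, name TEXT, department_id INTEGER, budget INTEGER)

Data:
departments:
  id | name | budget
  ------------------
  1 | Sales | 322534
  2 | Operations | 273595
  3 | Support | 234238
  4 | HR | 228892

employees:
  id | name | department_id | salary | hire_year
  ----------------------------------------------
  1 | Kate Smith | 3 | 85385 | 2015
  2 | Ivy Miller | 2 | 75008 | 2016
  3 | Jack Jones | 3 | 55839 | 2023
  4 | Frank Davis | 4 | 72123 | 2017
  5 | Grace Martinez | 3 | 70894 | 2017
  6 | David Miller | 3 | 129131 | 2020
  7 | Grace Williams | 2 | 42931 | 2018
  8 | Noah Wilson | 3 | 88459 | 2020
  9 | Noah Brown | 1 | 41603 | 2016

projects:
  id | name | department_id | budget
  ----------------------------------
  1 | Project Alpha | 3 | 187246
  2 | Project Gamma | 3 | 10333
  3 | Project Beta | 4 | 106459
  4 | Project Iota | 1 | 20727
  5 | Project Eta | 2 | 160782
SELECT department_id, SUM(salary) AS sum_salary FROM employees GROUP BY department_id HAVING SUM(salary) < 102159

Execution result:
department_id | sum_salary
1 | 41603
4 | 72123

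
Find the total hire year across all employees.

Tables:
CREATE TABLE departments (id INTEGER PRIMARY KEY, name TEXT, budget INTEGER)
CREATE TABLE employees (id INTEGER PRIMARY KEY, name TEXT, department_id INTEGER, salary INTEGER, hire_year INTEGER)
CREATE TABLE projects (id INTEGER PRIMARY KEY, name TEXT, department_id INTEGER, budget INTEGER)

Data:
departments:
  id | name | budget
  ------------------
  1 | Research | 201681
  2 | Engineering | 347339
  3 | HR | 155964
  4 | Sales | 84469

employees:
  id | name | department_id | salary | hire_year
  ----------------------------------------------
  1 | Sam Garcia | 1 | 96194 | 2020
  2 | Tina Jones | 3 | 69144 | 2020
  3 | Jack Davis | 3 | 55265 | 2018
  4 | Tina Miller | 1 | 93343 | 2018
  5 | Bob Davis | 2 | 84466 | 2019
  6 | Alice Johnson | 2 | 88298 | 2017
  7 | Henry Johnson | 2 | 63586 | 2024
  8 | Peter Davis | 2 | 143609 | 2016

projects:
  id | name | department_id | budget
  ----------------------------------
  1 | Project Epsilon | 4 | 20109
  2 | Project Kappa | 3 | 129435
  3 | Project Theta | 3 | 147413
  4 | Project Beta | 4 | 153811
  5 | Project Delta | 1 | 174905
SELECT SUM(hire_year) FROM employees

Execution result:
16152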